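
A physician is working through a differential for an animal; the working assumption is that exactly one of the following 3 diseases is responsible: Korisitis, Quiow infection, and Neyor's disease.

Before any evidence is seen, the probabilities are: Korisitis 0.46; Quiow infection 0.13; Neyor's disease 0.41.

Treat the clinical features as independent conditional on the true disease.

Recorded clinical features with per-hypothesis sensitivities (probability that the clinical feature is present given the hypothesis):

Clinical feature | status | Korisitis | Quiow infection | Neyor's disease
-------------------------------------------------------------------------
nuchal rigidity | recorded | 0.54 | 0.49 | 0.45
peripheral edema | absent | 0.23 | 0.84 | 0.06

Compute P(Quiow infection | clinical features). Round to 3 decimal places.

0.027

By Bayes' rule with conditional independence, the unnormalized weight for each hypothesis is prior × ∏ likelihoods (using 1 − P(present | H) for each absent clinical feature):
  Korisitis: 0.46 × 0.54 × (1 − 0.23) = 0.19127
  Quiow infection: 0.13 × 0.49 × (1 − 0.84) = 0.010192
  Neyor's disease: 0.41 × 0.45 × (1 − 0.06) = 0.17343
Normalizing constant Z = 0.19127 + 0.010192 + 0.17343 = 0.37489.
P(Quiow infection | evidence) = 0.010192 / 0.37489 ≈ 0.027.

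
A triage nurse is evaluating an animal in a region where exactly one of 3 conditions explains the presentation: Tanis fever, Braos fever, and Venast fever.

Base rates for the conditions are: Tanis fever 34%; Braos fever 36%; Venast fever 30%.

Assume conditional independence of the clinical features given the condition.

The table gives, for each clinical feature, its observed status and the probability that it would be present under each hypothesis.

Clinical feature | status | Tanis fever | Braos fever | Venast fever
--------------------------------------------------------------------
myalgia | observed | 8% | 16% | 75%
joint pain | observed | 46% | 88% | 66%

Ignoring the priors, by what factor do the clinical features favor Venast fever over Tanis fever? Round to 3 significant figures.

13.5

The Bayes factor is the ratio of the joint likelihoods of the clinical feature pattern under the two hypotheses.
  Venast fever: 0.75 × 0.66 = 0.495
  Tanis fever: 0.08 × 0.46 = 0.0368
Bayes factor = 0.495 / 0.0368 ≈ 13.5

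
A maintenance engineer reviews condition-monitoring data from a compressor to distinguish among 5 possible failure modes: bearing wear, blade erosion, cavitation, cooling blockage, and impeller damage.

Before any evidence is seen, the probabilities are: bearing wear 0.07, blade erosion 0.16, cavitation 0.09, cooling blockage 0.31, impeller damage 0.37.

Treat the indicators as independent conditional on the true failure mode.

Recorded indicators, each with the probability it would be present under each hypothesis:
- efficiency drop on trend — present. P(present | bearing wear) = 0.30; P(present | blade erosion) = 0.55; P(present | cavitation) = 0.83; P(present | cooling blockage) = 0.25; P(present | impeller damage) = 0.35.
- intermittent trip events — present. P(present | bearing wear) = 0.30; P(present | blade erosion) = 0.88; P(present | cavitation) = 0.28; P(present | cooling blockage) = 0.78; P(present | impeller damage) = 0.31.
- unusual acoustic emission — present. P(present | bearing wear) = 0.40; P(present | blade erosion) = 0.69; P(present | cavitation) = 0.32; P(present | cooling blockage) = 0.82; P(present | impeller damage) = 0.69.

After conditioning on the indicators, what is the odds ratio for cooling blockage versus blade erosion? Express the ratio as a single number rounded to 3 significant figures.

0.928

Posterior odds equal prior odds times the likelihood ratio; only the two competing hypotheses matter.
  cooling blockage: 0.31 × 0.25 × 0.78 × 0.82 = 0.049569
  blade erosion: 0.16 × 0.55 × 0.88 × 0.69 = 0.053434
Odds(cooling blockage : blade erosion) = 0.049569 / 0.053434 ≈ 0.928.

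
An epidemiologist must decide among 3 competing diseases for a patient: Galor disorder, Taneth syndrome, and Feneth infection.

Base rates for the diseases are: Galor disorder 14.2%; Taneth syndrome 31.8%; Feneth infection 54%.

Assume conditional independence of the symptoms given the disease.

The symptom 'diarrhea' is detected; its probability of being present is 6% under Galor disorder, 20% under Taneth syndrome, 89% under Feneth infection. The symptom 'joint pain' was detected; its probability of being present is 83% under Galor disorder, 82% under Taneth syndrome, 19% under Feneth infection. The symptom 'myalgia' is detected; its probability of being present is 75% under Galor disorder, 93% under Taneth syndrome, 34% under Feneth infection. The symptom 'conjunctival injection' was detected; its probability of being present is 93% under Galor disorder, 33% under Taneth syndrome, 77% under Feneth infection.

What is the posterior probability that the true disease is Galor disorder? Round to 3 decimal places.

0.110

For each hypothesis, the unnormalized posterior weight is prior × product of the symptom likelihoods:
  Galor disorder: 0.142 × 0.06 × 0.83 × 0.75 × 0.93 = 0.0049324
  Taneth syndrome: 0.318 × 0.20 × 0.82 × 0.93 × 0.33 = 0.016005
  Feneth infection: 0.540 × 0.89 × 0.19 × 0.34 × 0.77 = 0.023906
Normalizing constant Z = 0.0049324 + 0.016005 + 0.023906 = 0.044844.
P(Galor disorder | evidence) = 0.0049324 / 0.044844 ≈ 0.110.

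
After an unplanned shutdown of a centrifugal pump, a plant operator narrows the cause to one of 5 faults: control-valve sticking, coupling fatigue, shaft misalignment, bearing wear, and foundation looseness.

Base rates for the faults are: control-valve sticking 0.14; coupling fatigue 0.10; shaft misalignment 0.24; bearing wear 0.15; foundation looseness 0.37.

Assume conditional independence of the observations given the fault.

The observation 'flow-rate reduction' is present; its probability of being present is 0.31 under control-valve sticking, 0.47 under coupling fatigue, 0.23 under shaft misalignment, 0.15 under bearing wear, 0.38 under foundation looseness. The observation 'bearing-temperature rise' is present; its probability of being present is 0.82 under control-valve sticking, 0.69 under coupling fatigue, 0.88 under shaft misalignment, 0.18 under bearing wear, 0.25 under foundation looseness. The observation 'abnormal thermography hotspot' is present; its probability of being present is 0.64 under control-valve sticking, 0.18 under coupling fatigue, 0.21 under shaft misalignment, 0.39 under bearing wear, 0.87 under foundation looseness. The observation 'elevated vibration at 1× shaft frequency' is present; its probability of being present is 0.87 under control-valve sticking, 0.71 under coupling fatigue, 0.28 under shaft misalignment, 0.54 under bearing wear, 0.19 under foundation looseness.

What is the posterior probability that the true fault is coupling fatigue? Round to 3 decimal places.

0.124

By Bayes' rule with conditional independence, the unnormalized weight for each hypothesis is prior × ∏ likelihoods:
  control-valve sticking: 0.14 × 0.31 × 0.82 × 0.64 × 0.87 = 0.019815
  coupling fatigue: 0.10 × 0.47 × 0.69 × 0.18 × 0.71 = 0.0041446
  shaft misalignment: 0.24 × 0.23 × 0.88 × 0.21 × 0.28 = 0.0028563
  bearing wear: 0.15 × 0.15 × 0.18 × 0.39 × 0.54 = 0.00085293
  foundation looseness: 0.37 × 0.38 × 0.25 × 0.87 × 0.19 = 0.0058103
Marginal likelihood of the evidence = 0.033479.
P(coupling fatigue | evidence) = 0.0041446 / 0.033479 ≈ 0.124.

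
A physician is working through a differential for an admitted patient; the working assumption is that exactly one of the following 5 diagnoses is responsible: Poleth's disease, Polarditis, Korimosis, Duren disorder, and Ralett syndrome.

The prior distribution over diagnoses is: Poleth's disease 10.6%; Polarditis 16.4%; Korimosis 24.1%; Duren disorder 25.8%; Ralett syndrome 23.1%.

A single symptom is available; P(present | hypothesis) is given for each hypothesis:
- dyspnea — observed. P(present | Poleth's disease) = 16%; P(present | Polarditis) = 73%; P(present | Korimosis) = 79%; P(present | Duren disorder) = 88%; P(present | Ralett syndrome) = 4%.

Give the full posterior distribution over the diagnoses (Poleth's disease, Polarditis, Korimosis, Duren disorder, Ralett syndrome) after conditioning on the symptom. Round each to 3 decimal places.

0.030, 0.213, 0.338, 0.403, 0.016

By Bayes' rule, the unnormalized weight for each hypothesis is prior × likelihood:
  Poleth's disease: 0.106 × 0.16 = 0.01696
  Polarditis: 0.164 × 0.73 = 0.11972
  Korimosis: 0.241 × 0.79 = 0.19039
  Duren disorder: 0.258 × 0.88 = 0.22704
  Ralett syndrome: 0.231 × 0.04 = 0.00924
The unnormalized weights sum to 0.56335.
P(Poleth's disease | evidence) = 0.01696 / 0.56335 ≈ 0.030
P(Polarditis | evidence) = 0.11972 / 0.56335 ≈ 0.213
P(Korimosis | evidence) = 0.19039 / 0.56335 ≈ 0.338
P(Duren disorder | evidence) = 0.22704 / 0.56335 ≈ 0.403
P(Ralett syndrome | evidence) = 0.00924 / 0.56335 ≈ 0.016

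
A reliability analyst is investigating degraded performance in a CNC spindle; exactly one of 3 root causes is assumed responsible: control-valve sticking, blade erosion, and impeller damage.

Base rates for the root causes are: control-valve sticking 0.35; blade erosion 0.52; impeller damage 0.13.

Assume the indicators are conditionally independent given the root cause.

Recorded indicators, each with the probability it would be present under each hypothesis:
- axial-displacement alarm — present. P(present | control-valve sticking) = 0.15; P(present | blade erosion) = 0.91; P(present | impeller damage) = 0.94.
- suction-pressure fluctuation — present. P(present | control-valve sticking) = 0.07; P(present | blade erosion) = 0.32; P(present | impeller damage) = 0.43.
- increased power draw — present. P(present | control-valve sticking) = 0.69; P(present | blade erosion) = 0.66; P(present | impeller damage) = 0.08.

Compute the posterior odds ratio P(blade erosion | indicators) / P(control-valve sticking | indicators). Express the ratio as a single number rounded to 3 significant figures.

39.4

Unnormalized posterior weight (prior times the indicator likelihoods) for each of the two hypotheses:
  blade erosion: 0.52 × 0.91 × 0.32 × 0.66 = 0.09994
  control-valve sticking: 0.35 × 0.15 × 0.07 × 0.69 = 0.0025357
Posterior odds = 0.09994 / 0.0025357 ≈ 39.4.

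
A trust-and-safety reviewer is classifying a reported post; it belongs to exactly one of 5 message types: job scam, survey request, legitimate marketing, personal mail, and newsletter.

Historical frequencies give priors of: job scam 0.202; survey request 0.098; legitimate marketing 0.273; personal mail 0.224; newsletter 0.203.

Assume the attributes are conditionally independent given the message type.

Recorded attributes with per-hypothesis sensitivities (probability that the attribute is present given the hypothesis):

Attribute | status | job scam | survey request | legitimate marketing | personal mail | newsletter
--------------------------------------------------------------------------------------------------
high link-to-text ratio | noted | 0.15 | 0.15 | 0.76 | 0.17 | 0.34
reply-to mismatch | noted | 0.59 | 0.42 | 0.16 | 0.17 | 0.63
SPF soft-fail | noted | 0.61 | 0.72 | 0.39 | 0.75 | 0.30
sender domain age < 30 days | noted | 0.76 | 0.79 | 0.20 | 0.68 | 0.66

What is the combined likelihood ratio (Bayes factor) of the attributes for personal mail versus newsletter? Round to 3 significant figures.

0.348

The Bayes factor is the ratio of the joint likelihoods of the attribute pattern under the two hypotheses.
  personal mail: 0.17 × 0.17 × 0.75 × 0.68 = 0.014739
  newsletter: 0.34 × 0.63 × 0.30 × 0.66 = 0.042412
Bayes factor = 0.014739 / 0.042412 ≈ 0.348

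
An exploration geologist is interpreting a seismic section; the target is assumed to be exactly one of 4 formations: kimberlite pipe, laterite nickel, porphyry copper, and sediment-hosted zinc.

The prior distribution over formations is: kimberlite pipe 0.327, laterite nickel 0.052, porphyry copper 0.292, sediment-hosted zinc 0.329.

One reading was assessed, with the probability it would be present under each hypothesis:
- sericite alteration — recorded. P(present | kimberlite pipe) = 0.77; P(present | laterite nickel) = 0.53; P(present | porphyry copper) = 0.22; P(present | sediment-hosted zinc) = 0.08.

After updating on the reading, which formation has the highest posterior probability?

By Bayes' rule, the unnormalized weight for each hypothesis is prior × likelihood:
  kimberlite pipe: 0.327 × 0.77 = 0.25179
  laterite nickel: 0.052 × 0.53 = 0.02756
  porphyry copper: 0.292 × 0.22 = 0.06424
  sediment-hosted zinc: 0.329 × 0.08 = 0.02632
Marginal likelihood of the evidence = 0.36991.
P(kimberlite pipe | evidence) ≈ 0.25179 / 0.36991 ≈ 0.681
P(laterite nickel | evidence) ≈ 0.02756 / 0.36991 ≈ 0.075
P(porphyry copper | evidence) ≈ 0.06424 / 0.36991 ≈ 0.174
P(sediment-hosted zinc | evidence) ≈ 0.02632 / 0.36991 ≈ 0.071
The largest is 0.681, so kimberlite pipe is most probable.

kimberlite pipe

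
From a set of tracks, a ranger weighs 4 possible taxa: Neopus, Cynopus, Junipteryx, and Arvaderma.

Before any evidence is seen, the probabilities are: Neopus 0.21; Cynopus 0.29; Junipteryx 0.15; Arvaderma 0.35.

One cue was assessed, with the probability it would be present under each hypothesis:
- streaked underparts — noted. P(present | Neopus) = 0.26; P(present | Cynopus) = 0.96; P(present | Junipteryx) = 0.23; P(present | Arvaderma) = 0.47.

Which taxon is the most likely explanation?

Cynopus

By Bayes' rule, the unnormalized weight for each hypothesis is prior × likelihood:
  Neopus: 0.21 × 0.26 = 0.0546
  Cynopus: 0.29 × 0.96 = 0.2784
  Junipteryx: 0.15 × 0.23 = 0.0345
  Arvaderma: 0.35 × 0.47 = 0.1645
The unnormalized weights sum to 0.532.
P(Neopus | evidence) ≈ 0.0546 / 0.532 ≈ 0.103
P(Cynopus | evidence) ≈ 0.2784 / 0.532 ≈ 0.523
P(Junipteryx | evidence) ≈ 0.0345 / 0.532 ≈ 0.065
P(Arvaderma | evidence) ≈ 0.1645 / 0.532 ≈ 0.309
The largest is 0.523, so Cynopus is most probable.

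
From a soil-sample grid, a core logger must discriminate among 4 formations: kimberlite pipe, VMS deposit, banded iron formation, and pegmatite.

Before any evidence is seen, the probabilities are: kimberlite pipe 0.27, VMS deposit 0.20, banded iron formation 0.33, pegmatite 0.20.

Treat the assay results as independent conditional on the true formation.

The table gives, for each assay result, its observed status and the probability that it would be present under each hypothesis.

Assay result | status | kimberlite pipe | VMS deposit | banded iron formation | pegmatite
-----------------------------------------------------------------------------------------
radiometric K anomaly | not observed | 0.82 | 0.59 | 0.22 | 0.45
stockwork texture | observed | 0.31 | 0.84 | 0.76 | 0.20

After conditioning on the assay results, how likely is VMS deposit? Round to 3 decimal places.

0.228

By Bayes' rule with conditional independence, the unnormalized weight for each hypothesis is prior × ∏ likelihoods (using 1 − P(present | H) for each absent assay result):
  kimberlite pipe: 0.27 × (1 − 0.82) × 0.31 = 0.015066
  VMS deposit: 0.20 × (1 − 0.59) × 0.84 = 0.06888
  banded iron formation: 0.33 × (1 − 0.22) × 0.76 = 0.19562
  pegmatite: 0.20 × (1 − 0.45) × 0.20 = 0.022
Marginal likelihood of the evidence = 0.30157.
P(VMS deposit | evidence) = 0.06888 / 0.30157 ≈ 0.228.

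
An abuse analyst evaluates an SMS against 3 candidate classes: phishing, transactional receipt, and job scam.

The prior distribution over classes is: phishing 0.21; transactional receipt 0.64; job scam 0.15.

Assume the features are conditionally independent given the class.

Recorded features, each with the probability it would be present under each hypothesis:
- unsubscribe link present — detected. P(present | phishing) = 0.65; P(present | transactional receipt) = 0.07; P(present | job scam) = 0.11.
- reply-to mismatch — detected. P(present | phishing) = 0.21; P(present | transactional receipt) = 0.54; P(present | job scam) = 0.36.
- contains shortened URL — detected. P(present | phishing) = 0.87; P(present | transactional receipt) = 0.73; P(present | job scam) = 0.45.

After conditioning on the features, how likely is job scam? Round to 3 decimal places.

By Bayes' rule with conditional independence, the unnormalized weight for each hypothesis is prior × ∏ likelihoods:
  phishing: 0.21 × 0.65 × 0.21 × 0.87 = 0.024939
  transactional receipt: 0.64 × 0.07 × 0.54 × 0.73 = 0.01766
  job scam: 0.15 × 0.11 × 0.36 × 0.45 = 0.002673
Marginal likelihood of the evidence = 0.045272.
P(job scam | evidence) = 0.002673 / 0.045272 ≈ 0.059.

0.059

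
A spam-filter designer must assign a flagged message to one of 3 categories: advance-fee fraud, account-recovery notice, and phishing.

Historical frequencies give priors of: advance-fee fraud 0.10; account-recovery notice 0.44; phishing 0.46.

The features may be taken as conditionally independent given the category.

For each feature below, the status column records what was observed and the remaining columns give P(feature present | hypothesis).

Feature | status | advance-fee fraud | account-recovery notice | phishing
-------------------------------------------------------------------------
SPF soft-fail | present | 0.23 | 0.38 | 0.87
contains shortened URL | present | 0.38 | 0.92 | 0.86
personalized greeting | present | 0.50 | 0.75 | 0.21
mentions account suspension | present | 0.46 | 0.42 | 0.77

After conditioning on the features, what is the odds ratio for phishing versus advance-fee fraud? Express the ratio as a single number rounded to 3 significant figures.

Unnormalized posterior weight (prior times the feature likelihoods) for each of the two hypotheses:
  phishing: 0.46 × 0.87 × 0.86 × 0.21 × 0.77 = 0.055653
  advance-fee fraud: 0.10 × 0.23 × 0.38 × 0.50 × 0.46 = 0.0020102
Posterior odds = 0.055653 / 0.0020102 ≈ 27.7.

27.7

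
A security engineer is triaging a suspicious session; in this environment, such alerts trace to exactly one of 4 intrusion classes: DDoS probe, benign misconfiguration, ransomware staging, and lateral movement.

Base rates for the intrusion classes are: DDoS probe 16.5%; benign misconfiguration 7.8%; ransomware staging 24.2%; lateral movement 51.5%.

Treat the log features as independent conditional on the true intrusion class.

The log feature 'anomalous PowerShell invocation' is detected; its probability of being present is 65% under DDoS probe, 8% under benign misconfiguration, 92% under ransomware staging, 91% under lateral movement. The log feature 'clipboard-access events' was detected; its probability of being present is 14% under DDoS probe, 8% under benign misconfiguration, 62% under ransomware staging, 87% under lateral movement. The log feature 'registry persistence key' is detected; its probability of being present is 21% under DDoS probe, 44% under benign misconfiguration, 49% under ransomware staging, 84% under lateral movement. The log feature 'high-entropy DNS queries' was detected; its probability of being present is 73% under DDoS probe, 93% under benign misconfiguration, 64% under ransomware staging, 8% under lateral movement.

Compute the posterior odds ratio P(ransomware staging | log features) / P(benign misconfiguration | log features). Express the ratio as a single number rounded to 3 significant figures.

212

The normalizing constant cancels in an odds ratio, so compute prior × likelihood for the two hypotheses only:
  ransomware staging: 0.242 × 0.92 × 0.62 × 0.49 × 0.64 = 0.043288
  benign misconfiguration: 0.078 × 0.08 × 0.08 × 0.44 × 0.93 = 0.00020427
Odds(ransomware staging : benign misconfiguration) = 0.043288 / 0.00020427 ≈ 212.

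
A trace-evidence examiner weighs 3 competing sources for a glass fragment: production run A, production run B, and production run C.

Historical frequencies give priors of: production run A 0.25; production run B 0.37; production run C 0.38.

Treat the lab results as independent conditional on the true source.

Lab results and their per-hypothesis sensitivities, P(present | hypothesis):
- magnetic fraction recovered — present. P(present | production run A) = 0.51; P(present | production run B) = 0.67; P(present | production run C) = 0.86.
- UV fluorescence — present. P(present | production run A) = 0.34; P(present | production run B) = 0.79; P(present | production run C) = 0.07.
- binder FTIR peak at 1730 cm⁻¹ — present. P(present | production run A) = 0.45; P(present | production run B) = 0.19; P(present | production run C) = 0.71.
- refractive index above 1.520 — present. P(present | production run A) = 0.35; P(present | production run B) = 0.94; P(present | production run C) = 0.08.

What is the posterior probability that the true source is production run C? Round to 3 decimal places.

Multiply each prior by the joint likelihood of the lab result pattern:
  production run A: 0.25 × 0.51 × 0.34 × 0.45 × 0.35 = 0.0068276
  production run B: 0.37 × 0.67 × 0.79 × 0.19 × 0.94 = 0.034977
  production run C: 0.38 × 0.86 × 0.07 × 0.71 × 0.08 = 0.0012994
Marginal likelihood of the evidence = 0.043104.
P(production run C | evidence) = 0.0012994 / 0.043104 ≈ 0.030.

0.030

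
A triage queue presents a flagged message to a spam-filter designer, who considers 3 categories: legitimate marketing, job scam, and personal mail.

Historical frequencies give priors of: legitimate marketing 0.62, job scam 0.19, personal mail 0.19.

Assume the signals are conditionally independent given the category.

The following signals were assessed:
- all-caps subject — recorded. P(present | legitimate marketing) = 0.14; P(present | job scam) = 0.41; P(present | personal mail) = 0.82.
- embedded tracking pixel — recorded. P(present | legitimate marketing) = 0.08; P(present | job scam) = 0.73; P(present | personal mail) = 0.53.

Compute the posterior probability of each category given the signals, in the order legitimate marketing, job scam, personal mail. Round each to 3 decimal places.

0.047, 0.388, 0.564

Multiply each prior by the joint likelihood of the signal pattern:
  legitimate marketing: 0.62 × 0.14 × 0.08 = 0.006944
  job scam: 0.19 × 0.41 × 0.73 = 0.056867
  personal mail: 0.19 × 0.82 × 0.53 = 0.082574
Marginal likelihood of the evidence = 0.14638.
P(legitimate marketing | evidence) = 0.006944 / 0.14638 ≈ 0.047
P(job scam | evidence) = 0.056867 / 0.14638 ≈ 0.388
P(personal mail | evidence) = 0.082574 / 0.14638 ≈ 0.564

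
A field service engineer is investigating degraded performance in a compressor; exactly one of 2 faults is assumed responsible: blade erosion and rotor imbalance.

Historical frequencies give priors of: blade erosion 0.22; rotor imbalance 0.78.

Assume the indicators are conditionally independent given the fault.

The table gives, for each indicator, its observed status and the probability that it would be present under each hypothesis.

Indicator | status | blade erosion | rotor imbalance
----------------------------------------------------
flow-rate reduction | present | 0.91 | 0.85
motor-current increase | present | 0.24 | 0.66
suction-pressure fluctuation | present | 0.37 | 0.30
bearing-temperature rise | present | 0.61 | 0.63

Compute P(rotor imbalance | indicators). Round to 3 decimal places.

For each hypothesis, the unnormalized posterior weight is prior × product of the indicator likelihoods:
  blade erosion: 0.22 × 0.91 × 0.24 × 0.37 × 0.61 = 0.010844
  rotor imbalance: 0.78 × 0.85 × 0.66 × 0.30 × 0.63 = 0.082703
Marginal likelihood of the evidence = 0.093547.
P(rotor imbalance | evidence) = 0.082703 / 0.093547 ≈ 0.884.

0.884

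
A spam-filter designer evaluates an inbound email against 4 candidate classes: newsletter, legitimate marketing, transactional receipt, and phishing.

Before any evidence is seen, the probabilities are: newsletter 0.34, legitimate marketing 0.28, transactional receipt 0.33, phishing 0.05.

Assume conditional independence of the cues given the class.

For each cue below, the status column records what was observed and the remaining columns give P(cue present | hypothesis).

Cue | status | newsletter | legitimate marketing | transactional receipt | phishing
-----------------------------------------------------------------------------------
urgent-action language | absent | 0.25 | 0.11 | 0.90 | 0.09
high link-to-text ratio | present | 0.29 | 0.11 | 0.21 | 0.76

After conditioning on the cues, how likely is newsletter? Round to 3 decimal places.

By Bayes' rule with conditional independence, the unnormalized weight for each hypothesis is prior × ∏ likelihoods (using 1 − P(present | H) for each absent cue):
  newsletter: 0.34 × (1 − 0.25) × 0.29 = 0.07395
  legitimate marketing: 0.28 × (1 − 0.11) × 0.11 = 0.027412
  transactional receipt: 0.33 × (1 − 0.90) × 0.21 = 0.00693
  phishing: 0.05 × (1 − 0.09) × 0.76 = 0.03458
Marginal likelihood of the evidence = 0.14287.
P(newsletter | evidence) = 0.07395 / 0.14287 ≈ 0.518.

0.518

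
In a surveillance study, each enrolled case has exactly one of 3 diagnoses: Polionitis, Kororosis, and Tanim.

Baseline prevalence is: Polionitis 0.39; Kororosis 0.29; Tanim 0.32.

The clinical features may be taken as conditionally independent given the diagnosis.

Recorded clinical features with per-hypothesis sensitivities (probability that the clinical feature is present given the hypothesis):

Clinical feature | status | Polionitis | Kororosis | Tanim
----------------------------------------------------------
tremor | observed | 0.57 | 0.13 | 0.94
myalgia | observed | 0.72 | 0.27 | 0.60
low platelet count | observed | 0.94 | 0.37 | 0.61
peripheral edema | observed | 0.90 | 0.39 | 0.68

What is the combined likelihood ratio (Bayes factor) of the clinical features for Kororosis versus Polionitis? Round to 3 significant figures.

Take the product of per-clinical feature likelihoods under each hypothesis, then divide.
  Kororosis: 0.13 × 0.27 × 0.37 × 0.39 = 0.0050649
  Polionitis: 0.57 × 0.72 × 0.94 × 0.90 = 0.3472
Bayes factor = 0.0050649 / 0.3472 ≈ 0.0146

0.0146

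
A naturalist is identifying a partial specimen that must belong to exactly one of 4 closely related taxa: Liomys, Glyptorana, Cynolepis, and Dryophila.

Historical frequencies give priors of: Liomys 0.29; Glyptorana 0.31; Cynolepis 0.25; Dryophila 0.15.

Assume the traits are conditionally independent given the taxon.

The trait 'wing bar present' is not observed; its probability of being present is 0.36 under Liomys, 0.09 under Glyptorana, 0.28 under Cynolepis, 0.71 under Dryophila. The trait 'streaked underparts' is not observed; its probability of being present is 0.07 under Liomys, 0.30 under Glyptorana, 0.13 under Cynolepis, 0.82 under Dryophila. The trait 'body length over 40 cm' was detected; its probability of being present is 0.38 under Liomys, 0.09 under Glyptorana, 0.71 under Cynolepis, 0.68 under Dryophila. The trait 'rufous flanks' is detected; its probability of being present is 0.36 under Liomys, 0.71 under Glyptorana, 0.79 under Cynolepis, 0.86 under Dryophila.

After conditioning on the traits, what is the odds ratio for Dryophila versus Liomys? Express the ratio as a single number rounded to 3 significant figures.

The normalizing constant cancels in an odds ratio, so compute prior × likelihood for the two hypotheses only (using 1 − P(present | H) for each absent trait):
  Dryophila: 0.15 × (1 − 0.71) × (1 − 0.82) × 0.68 × 0.86 = 0.004579
  Liomys: 0.29 × (1 − 0.36) × (1 − 0.07) × 0.38 × 0.36 = 0.023613
Odds(Dryophila : Liomys) = 0.004579 / 0.023613 ≈ 0.194.

0.194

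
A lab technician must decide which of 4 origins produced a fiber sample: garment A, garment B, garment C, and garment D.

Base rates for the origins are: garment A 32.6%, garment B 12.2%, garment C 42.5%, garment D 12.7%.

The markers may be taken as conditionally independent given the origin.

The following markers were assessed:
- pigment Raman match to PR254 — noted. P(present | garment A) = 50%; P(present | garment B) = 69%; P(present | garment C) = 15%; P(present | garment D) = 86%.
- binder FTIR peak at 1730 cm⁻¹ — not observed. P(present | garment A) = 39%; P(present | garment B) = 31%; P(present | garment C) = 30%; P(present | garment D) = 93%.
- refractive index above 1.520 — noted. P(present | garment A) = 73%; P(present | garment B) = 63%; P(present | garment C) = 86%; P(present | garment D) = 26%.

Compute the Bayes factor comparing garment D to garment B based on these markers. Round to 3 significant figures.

0.0522

Joint likelihood of the marker pattern under each hypothesis (using 1 − P(present | H) for each absent marker):
  garment D: 0.86 × (1 − 0.93) × 0.26 = 0.015652
  garment B: 0.69 × (1 − 0.31) × 0.63 = 0.29994
Bayes factor = 0.015652 / 0.29994 ≈ 0.0522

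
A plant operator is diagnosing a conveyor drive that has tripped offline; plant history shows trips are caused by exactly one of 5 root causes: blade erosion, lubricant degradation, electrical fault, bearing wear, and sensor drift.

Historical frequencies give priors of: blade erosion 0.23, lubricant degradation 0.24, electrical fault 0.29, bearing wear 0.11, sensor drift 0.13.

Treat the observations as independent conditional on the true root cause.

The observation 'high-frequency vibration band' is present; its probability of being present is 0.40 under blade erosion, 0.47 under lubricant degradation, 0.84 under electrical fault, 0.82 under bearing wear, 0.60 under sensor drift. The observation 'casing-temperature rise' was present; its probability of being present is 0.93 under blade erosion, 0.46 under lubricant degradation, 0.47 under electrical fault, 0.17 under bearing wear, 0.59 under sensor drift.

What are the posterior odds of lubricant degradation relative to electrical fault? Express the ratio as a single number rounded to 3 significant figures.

0.453

The normalizing constant cancels in an odds ratio, so compute prior × likelihood for the two hypotheses only:
  lubricant degradation: 0.24 × 0.47 × 0.46 = 0.051888
  electrical fault: 0.29 × 0.84 × 0.47 = 0.11449
Odds(lubricant degradation : electrical fault) = 0.051888 / 0.11449 ≈ 0.453.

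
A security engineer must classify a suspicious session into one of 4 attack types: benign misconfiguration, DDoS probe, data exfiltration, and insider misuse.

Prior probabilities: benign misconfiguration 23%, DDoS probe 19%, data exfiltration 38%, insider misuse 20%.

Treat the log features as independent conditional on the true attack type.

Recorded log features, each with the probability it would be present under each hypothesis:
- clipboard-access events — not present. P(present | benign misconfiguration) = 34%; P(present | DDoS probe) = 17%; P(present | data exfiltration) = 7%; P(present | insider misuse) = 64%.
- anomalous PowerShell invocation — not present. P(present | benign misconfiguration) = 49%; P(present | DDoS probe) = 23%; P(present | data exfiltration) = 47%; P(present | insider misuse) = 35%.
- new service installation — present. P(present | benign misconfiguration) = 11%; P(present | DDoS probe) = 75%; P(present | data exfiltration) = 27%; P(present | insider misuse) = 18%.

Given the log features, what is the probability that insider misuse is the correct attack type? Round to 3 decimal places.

Multiply each prior by the joint likelihood of the log feature pattern (using 1 − P(present | H) for each absent log feature):
  benign misconfiguration: 0.23 × (1 − 0.34) × (1 − 0.49) × 0.11 = 0.008516
  DDoS probe: 0.19 × (1 − 0.17) × (1 − 0.23) × 0.75 = 0.091072
  data exfiltration: 0.38 × (1 − 0.07) × (1 − 0.47) × 0.27 = 0.050572
  insider misuse: 0.20 × (1 − 0.64) × (1 − 0.35) × 0.18 = 0.008424
Marginal likelihood of the evidence = 0.15858.
P(insider misuse | evidence) = 0.008424 / 0.15858 ≈ 0.053.

0.053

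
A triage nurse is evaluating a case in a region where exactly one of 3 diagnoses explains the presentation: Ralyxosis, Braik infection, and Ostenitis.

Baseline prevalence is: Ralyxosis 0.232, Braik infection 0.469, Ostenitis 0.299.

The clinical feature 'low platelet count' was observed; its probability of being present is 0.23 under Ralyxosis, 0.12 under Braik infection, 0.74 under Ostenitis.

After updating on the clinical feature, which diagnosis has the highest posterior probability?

By Bayes' rule, the unnormalized weight for each hypothesis is prior × likelihood:
  Ralyxosis: 0.232 × 0.23 = 0.05336
  Braik infection: 0.469 × 0.12 = 0.05628
  Ostenitis: 0.299 × 0.74 = 0.22126
Normalizing constant Z = 0.05336 + 0.05628 + 0.22126 = 0.3309.
P(Ralyxosis | evidence) ≈ 0.05336 / 0.3309 ≈ 0.161
P(Braik infection | evidence) ≈ 0.05628 / 0.3309 ≈ 0.170
P(Ostenitis | evidence) ≈ 0.22126 / 0.3309 ≈ 0.669
The largest is 0.669, so Ostenitis is most probable.

Ostenitis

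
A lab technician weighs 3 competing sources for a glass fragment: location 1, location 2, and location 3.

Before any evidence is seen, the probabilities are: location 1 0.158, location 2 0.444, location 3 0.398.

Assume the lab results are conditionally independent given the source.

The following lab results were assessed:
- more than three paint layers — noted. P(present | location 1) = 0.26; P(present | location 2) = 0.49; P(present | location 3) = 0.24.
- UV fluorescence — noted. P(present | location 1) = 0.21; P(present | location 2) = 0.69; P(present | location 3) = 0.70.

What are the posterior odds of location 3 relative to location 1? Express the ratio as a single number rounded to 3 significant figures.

7.75

Unnormalized posterior weight (prior times the lab result likelihoods) for each of the two hypotheses:
  location 3: 0.398 × 0.24 × 0.70 = 0.066864
  location 1: 0.158 × 0.26 × 0.21 = 0.0086268
Posterior odds = 0.066864 / 0.0086268 ≈ 7.75.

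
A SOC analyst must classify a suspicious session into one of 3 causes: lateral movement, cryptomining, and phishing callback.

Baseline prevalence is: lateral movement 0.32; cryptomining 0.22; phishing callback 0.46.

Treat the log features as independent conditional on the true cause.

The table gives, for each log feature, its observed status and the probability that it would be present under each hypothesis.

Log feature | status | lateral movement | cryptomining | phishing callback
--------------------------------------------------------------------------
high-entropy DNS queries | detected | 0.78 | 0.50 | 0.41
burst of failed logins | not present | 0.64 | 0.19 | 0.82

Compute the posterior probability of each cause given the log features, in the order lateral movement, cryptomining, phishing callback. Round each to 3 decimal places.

0.422, 0.418, 0.159

For each hypothesis, the unnormalized posterior weight is prior × product of the log feature likelihoods (using 1 − P(present | H) for each absent log feature):
  lateral movement: 0.32 × 0.78 × (1 − 0.64) = 0.089856
  cryptomining: 0.22 × 0.50 × (1 − 0.19) = 0.0891
  phishing callback: 0.46 × 0.41 × (1 − 0.82) = 0.033948
The unnormalized weights sum to 0.2129.
P(lateral movement | evidence) = 0.089856 / 0.2129 ≈ 0.422
P(cryptomining | evidence) = 0.0891 / 0.2129 ≈ 0.418
P(phishing callback | evidence) = 0.033948 / 0.2129 ≈ 0.159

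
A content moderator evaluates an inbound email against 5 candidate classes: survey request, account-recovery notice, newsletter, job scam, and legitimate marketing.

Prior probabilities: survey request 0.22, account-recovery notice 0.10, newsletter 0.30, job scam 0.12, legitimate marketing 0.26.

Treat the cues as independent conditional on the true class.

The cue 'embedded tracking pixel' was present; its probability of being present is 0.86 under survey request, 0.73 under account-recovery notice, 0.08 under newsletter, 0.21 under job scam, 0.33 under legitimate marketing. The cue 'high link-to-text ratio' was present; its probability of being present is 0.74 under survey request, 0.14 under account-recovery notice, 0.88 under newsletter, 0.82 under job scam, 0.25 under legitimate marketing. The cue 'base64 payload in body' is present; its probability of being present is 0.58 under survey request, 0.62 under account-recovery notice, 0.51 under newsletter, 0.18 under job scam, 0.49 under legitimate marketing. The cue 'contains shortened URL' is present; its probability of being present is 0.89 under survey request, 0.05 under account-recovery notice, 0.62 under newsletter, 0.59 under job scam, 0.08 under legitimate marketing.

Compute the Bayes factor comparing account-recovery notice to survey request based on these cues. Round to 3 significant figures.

The Bayes factor is the ratio of the joint likelihoods of the cue pattern under the two hypotheses.
  account-recovery notice: 0.73 × 0.14 × 0.62 × 0.05 = 0.0031682
  survey request: 0.86 × 0.74 × 0.58 × 0.89 = 0.32851
Bayes factor = 0.0031682 / 0.32851 ≈ 0.00964

0.00964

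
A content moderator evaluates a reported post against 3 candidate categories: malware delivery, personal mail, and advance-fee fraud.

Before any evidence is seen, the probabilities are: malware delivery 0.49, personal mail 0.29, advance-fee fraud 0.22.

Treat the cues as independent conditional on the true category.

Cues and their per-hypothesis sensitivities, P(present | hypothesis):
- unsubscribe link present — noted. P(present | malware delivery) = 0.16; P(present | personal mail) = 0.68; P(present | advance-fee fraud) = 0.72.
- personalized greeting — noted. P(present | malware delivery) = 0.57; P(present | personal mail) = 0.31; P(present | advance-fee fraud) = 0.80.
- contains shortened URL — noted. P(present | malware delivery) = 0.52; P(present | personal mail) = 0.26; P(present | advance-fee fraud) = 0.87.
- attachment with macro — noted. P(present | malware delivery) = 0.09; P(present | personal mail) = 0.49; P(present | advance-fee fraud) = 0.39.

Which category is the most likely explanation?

By Bayes' rule with conditional independence, the unnormalized weight for each hypothesis is prior × ∏ likelihoods:
  malware delivery: 0.49 × 0.16 × 0.57 × 0.52 × 0.09 = 0.0020914
  personal mail: 0.29 × 0.68 × 0.31 × 0.26 × 0.49 = 0.0077882
  advance-fee fraud: 0.22 × 0.72 × 0.80 × 0.87 × 0.39 = 0.042996
Normalizing constant Z = 0.0020914 + 0.0077882 + 0.042996 = 0.052876.
P(malware delivery | evidence) ≈ 0.0020914 / 0.052876 ≈ 0.040
P(personal mail | evidence) ≈ 0.0077882 / 0.052876 ≈ 0.147
P(advance-fee fraud | evidence) ≈ 0.042996 / 0.052876 ≈ 0.813
The largest is 0.813, so advance-fee fraud is most probable.

advance-fee fraud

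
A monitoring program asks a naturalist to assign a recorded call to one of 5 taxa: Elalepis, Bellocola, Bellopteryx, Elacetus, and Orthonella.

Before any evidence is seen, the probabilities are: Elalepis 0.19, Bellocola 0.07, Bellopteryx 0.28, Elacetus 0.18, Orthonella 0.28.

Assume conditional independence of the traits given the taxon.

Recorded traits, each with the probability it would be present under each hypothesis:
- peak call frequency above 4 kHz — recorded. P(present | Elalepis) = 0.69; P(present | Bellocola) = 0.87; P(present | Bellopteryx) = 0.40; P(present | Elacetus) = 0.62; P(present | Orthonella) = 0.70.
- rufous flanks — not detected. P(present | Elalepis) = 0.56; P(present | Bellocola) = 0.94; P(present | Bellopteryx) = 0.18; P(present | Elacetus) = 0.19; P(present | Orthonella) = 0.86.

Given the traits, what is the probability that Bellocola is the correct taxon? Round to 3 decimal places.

0.013

Multiply each prior by the joint likelihood of the trait pattern (using 1 − P(present | H) for each absent trait):
  Elalepis: 0.19 × 0.69 × (1 − 0.56) = 0.057684
  Bellocola: 0.07 × 0.87 × (1 − 0.94) = 0.003654
  Bellopteryx: 0.28 × 0.40 × (1 − 0.18) = 0.09184
  Elacetus: 0.18 × 0.62 × (1 − 0.19) = 0.090396
  Orthonella: 0.28 × 0.70 × (1 − 0.86) = 0.02744
Normalizing constant Z = 0.057684 + 0.003654 + 0.09184 + 0.090396 + 0.02744 = 0.27101.
P(Bellocola | evidence) = 0.003654 / 0.27101 ≈ 0.013.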